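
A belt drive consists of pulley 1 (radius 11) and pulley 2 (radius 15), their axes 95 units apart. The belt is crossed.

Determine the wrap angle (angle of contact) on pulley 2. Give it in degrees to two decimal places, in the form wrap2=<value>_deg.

wrap2=211.77_deg

crossed belt: β = asin((r1+r2)/C) = asin(26/95) = 15.8836°
wrap1 = wrap2 = π + 2β = 211.7672°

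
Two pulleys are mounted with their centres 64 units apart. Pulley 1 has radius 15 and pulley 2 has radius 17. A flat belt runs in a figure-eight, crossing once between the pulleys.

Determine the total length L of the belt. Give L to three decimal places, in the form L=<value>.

crossed belt: β = asin((r1+r2)/C) = asin(32/64) = 30.0000°
wrap1 = wrap2 = π + 2β = 240.0000°
tangent length = C·cosβ = 55.4256
L = (r1+r2)·wrap + 2·C·cosβ = 32·4.1888 + 2·55.4256 = 244.8925

L=244.893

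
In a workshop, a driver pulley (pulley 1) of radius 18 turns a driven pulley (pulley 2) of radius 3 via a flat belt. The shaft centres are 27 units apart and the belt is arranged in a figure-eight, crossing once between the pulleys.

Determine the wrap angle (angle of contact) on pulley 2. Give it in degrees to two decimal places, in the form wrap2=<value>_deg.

crossed belt: β = asin((r1+r2)/C) = asin(21/27) = 51.0576°
wrap1 = wrap2 = π + 2β = 282.1151°

wrap2=282.12_deg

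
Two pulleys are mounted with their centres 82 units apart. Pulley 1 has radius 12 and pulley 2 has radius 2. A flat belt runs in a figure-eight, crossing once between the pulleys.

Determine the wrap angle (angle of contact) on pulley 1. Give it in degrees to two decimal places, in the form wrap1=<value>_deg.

wrap1=199.66_deg

crossed belt: β = asin((r1+r2)/C) = asin(14/82) = 9.8304°
wrap1 = wrap2 = π + 2β = 199.6607°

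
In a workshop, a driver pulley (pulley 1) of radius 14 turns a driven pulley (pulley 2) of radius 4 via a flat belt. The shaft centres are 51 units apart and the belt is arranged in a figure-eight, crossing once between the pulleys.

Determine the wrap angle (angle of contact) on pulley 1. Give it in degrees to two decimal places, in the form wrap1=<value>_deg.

wrap1=221.33_deg

crossed belt: β = asin((r1+r2)/C) = asin(18/51) = 20.6673°
wrap1 = wrap2 = π + 2β = 221.3346°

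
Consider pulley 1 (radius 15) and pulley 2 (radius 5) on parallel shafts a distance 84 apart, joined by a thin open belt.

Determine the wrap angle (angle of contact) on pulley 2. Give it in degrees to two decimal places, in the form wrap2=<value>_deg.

wrap2=166.33_deg

open belt: β = asin((r2−r1)/C) = asin(-10/84) = -6.8371°
wrap1 = π − 2β = 193.6743°
wrap2 = π + 2β = 166.3257°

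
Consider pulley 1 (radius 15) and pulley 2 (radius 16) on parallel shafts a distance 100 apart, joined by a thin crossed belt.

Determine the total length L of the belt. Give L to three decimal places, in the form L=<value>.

L=307.079

crossed belt: β = asin((r1+r2)/C) = asin(31/100) = 18.0592°
wrap1 = wrap2 = π + 2β = 216.1185°
tangent length = C·cosβ = 95.0737
L = (r1+r2)·wrap + 2·C·cosβ = 31·3.7720 + 2·95.0737 = 307.0787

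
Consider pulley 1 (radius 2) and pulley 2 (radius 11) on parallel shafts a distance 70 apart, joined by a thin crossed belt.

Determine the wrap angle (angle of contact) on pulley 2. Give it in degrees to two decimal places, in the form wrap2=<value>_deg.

wrap2=201.41_deg

crossed belt: β = asin((r1+r2)/C) = asin(13/70) = 10.7028°
wrap1 = wrap2 = π + 2β = 201.4056°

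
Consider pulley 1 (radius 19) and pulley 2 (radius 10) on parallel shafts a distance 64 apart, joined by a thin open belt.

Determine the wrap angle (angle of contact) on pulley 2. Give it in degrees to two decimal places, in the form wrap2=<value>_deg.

open belt: β = asin((r2−r1)/C) = asin(-9/64) = -8.0840°
wrap1 = π − 2β = 196.1680°
wrap2 = π + 2β = 163.8320°

wrap2=163.83_deg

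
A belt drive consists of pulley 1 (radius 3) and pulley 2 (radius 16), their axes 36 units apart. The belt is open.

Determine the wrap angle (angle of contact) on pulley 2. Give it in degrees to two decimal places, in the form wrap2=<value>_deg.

wrap2=222.34_deg

open belt: β = asin((r2−r1)/C) = asin(13/36) = 21.1684°
wrap1 = π − 2β = 137.6631°
wrap2 = π + 2β = 222.3369°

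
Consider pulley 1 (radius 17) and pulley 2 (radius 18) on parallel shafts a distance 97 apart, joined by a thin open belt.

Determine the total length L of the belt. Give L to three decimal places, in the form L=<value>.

open belt: β = asin((r2−r1)/C) = asin(1/97) = 0.5907°
wrap1 = π − 2β = 178.8186°
wrap2 = π + 2β = 181.1814°
tangent length = C·cosβ = 96.9948
L = r1·wrap1 + r2·wrap2 + 2·C·cosβ = 17·3.1210 + 18·3.1622 + 2·96.9948 = 303.9661

L=303.966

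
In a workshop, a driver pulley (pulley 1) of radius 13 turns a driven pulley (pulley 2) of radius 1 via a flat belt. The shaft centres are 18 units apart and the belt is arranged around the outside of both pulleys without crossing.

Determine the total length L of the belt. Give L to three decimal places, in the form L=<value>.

open belt: β = asin((r2−r1)/C) = asin(-12/18) = -41.8103°
wrap1 = π − 2β = 263.6206°
wrap2 = π + 2β = 96.3794°
tangent length = C·cosβ = 13.4164
L = r1·wrap1 + r2·wrap2 + 2·C·cosβ = 13·4.6010 + 1·1.6821 + 2·13.4164 = 88.3286

L=88.329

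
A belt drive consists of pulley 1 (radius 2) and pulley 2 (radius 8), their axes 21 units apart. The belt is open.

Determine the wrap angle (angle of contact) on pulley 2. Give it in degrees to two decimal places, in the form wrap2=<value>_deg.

wrap2=213.20_deg

open belt: β = asin((r2−r1)/C) = asin(6/21) = 16.6015°
wrap1 = π − 2β = 146.7969°
wrap2 = π + 2β = 213.2031°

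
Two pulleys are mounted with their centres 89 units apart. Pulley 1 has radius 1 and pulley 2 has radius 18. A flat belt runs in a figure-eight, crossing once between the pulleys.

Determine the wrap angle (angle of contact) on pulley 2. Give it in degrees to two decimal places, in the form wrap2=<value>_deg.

crossed belt: β = asin((r1+r2)/C) = asin(19/89) = 12.3266°
wrap1 = wrap2 = π + 2β = 204.6531°

wrap2=204.65_deg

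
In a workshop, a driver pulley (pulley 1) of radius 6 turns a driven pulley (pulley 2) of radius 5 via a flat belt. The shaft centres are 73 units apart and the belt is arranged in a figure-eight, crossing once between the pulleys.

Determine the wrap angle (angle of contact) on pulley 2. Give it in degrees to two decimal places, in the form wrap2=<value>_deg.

crossed belt: β = asin((r1+r2)/C) = asin(11/73) = 8.6666°
wrap1 = wrap2 = π + 2β = 197.3332°

wrap2=197.33_deg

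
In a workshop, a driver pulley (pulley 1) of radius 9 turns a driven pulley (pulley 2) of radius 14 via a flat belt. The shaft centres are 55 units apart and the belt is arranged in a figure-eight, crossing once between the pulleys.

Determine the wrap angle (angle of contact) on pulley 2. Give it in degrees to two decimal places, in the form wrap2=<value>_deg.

crossed belt: β = asin((r1+r2)/C) = asin(23/55) = 24.7199°
wrap1 = wrap2 = π + 2β = 229.4397°

wrap2=229.44_deg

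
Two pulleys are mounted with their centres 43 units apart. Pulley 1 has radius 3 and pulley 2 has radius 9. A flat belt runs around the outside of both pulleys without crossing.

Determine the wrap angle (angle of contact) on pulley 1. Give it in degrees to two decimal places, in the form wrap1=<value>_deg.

wrap1=163.96_deg

open belt: β = asin((r2−r1)/C) = asin(6/43) = 8.0209°
wrap1 = π − 2β = 163.9581°
wrap2 = π + 2β = 196.0419°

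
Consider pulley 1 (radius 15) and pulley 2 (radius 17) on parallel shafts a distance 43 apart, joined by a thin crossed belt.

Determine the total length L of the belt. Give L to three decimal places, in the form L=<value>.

L=211.693

crossed belt: β = asin((r1+r2)/C) = asin(32/43) = 48.0892°
wrap1 = wrap2 = π + 2β = 276.1785°
tangent length = C·cosβ = 28.7228
L = (r1+r2)·wrap + 2·C·cosβ = 32·4.8202 + 2·28.7228 = 211.6928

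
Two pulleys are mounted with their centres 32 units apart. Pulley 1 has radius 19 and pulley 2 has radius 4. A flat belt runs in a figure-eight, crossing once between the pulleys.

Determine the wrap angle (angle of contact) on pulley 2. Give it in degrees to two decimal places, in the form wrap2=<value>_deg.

crossed belt: β = asin((r1+r2)/C) = asin(23/32) = 45.9514°
wrap1 = wrap2 = π + 2β = 271.9027°

wrap2=271.90_deg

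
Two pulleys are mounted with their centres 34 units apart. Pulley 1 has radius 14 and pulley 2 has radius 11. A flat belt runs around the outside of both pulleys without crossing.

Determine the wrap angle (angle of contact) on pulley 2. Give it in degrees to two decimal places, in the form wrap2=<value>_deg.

wrap2=169.88_deg

open belt: β = asin((r2−r1)/C) = asin(-3/34) = -5.0621°
wrap1 = π − 2β = 190.1242°
wrap2 = π + 2β = 169.8758°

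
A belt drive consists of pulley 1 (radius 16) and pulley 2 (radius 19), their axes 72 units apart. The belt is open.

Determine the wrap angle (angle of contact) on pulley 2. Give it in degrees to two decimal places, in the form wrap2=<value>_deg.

open belt: β = asin((r2−r1)/C) = asin(3/72) = 2.3880°
wrap1 = π − 2β = 175.2240°
wrap2 = π + 2β = 184.7760°

wrap2=184.78_deg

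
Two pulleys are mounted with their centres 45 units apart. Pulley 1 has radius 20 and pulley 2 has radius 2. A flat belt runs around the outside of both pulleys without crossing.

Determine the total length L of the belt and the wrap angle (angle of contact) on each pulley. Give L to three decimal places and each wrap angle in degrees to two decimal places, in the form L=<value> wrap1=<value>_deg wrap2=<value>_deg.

L=166.416 wrap1=227.16_deg wrap2=132.84_deg

open belt: β = asin((r2−r1)/C) = asin(-18/45) = -23.5782°
wrap1 = π − 2β = 227.1564°
wrap2 = π + 2β = 132.8436°
tangent length = C·cosβ = 41.2432
L = r1·wrap1 + r2·wrap2 + 2·C·cosβ = 20·3.9646 + 2·2.3186 + 2·41.2432 = 166.4160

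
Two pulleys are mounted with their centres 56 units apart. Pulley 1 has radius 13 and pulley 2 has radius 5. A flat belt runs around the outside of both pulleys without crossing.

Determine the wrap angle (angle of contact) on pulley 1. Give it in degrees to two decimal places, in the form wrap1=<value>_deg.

wrap1=196.43_deg

open belt: β = asin((r2−r1)/C) = asin(-8/56) = -8.2132°
wrap1 = π − 2β = 196.4264°
wrap2 = π + 2β = 163.5736°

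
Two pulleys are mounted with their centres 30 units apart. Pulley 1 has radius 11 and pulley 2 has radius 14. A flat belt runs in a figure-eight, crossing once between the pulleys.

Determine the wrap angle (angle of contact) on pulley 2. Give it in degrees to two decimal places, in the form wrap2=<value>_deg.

crossed belt: β = asin((r1+r2)/C) = asin(25/30) = 56.4427°
wrap1 = wrap2 = π + 2β = 292.8854°

wrap2=292.89_deg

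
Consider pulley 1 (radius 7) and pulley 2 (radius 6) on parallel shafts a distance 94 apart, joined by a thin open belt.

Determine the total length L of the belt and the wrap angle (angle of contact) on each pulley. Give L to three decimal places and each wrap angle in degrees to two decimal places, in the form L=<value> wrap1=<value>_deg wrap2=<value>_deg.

open belt: β = asin((r2−r1)/C) = asin(-1/94) = -0.6095°
wrap1 = π − 2β = 181.2191°
wrap2 = π + 2β = 178.7809°
tangent length = C·cosβ = 93.9947
L = r1·wrap1 + r2·wrap2 + 2·C·cosβ = 7·3.1629 + 6·3.1203 + 2·93.9947 = 228.8513

L=228.851 wrap1=181.22_deg wrap2=178.78_deg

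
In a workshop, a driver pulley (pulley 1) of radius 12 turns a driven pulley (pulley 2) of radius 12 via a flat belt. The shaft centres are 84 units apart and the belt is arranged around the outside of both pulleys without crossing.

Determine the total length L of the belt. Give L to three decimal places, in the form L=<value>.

open belt: β = asin((r2−r1)/C) = asin(0/84) = 0.0000°
wrap1 = π − 2β = 180.0000°
wrap2 = π + 2β = 180.0000°
tangent length = C·cosβ = 84.0000
L = r1·wrap1 + r2·wrap2 + 2·C·cosβ = 12·3.1416 + 12·3.1416 + 2·84.0000 = 243.3982

L=243.398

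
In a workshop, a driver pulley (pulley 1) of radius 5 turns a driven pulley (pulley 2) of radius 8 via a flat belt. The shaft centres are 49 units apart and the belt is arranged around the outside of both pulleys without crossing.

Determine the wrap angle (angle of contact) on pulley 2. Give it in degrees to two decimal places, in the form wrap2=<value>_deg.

wrap2=187.02_deg

open belt: β = asin((r2−r1)/C) = asin(3/49) = 3.5101°
wrap1 = π − 2β = 172.9798°
wrap2 = π + 2β = 187.0202°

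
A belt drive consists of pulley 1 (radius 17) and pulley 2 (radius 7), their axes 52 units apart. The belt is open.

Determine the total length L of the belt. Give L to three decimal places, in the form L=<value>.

open belt: β = asin((r2−r1)/C) = asin(-10/52) = -11.0875°
wrap1 = π − 2β = 202.1750°
wrap2 = π + 2β = 157.8250°
tangent length = C·cosβ = 51.0294
L = r1·wrap1 + r2·wrap2 + 2·C·cosβ = 17·3.5286 + 7·2.7546 + 2·51.0294 = 181.3273

L=181.327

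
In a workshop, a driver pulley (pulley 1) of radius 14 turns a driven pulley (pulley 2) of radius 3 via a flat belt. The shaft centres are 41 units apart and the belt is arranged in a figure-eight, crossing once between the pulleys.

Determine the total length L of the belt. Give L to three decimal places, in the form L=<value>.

crossed belt: β = asin((r1+r2)/C) = asin(17/41) = 24.4963°
wrap1 = wrap2 = π + 2β = 228.9926°
tangent length = C·cosβ = 37.3095
L = (r1+r2)·wrap + 2·C·cosβ = 17·3.9967 + 2·37.3095 = 142.5625

L=142.562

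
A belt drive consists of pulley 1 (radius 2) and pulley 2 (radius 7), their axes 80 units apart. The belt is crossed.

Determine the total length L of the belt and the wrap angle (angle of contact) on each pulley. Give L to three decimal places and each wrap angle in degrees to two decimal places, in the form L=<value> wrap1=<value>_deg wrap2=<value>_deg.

crossed belt: β = asin((r1+r2)/C) = asin(9/80) = 6.4594°
wrap1 = wrap2 = π + 2β = 192.9189°
tangent length = C·cosβ = 79.4921
L = (r1+r2)·wrap + 2·C·cosβ = 9·3.3671 + 2·79.4921 = 189.2879

L=189.288 wrap1=192.92_deg wrap2=192.92_deg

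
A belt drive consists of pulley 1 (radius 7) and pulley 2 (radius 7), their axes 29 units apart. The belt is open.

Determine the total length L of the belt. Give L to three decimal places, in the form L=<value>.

L=101.982

open belt: β = asin((r2−r1)/C) = asin(0/29) = 0.0000°
wrap1 = π − 2β = 180.0000°
wrap2 = π + 2β = 180.0000°
tangent length = C·cosβ = 29.0000
L = r1·wrap1 + r2·wrap2 + 2·C·cosβ = 7·3.1416 + 7·3.1416 + 2·29.0000 = 101.9823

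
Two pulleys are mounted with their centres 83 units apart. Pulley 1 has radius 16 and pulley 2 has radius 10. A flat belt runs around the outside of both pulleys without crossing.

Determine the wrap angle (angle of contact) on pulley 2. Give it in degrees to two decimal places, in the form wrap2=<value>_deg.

open belt: β = asin((r2−r1)/C) = asin(-6/83) = -4.1455°
wrap1 = π − 2β = 188.2910°
wrap2 = π + 2β = 171.7090°

wrap2=171.71_deg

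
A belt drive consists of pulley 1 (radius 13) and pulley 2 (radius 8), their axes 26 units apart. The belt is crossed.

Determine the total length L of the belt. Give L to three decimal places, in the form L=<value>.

L=136.122

crossed belt: β = asin((r1+r2)/C) = asin(21/26) = 53.8711°
wrap1 = wrap2 = π + 2β = 287.7421°
tangent length = C·cosβ = 15.3297
L = (r1+r2)·wrap + 2·C·cosβ = 21·5.0220 + 2·15.3297 = 136.1224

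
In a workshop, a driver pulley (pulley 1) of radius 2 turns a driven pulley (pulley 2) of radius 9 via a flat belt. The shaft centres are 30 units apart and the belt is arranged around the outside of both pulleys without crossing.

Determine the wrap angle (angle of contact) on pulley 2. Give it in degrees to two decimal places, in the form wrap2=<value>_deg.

wrap2=206.99_deg

open belt: β = asin((r2−r1)/C) = asin(7/30) = 13.4934°
wrap1 = π − 2β = 153.0132°
wrap2 = π + 2β = 206.9868°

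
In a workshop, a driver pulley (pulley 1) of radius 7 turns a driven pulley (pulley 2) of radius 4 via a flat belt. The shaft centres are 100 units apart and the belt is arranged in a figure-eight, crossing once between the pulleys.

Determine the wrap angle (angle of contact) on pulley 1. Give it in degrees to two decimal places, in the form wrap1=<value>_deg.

wrap1=192.63_deg

crossed belt: β = asin((r1+r2)/C) = asin(11/100) = 6.3153°
wrap1 = wrap2 = π + 2β = 192.6306°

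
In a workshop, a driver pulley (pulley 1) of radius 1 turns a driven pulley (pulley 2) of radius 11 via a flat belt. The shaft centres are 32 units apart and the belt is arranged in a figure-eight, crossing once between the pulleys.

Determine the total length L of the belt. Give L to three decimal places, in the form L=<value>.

L=106.254

crossed belt: β = asin((r1+r2)/C) = asin(12/32) = 22.0243°
wrap1 = wrap2 = π + 2β = 224.0486°
tangent length = C·cosβ = 29.6648
L = (r1+r2)·wrap + 2·C·cosβ = 12·3.9104 + 2·29.6648 = 106.2542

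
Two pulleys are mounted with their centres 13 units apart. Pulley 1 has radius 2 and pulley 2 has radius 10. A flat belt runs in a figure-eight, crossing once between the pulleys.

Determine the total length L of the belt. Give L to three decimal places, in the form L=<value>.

L=75.923

crossed belt: β = asin((r1+r2)/C) = asin(12/13) = 67.3801°
wrap1 = wrap2 = π + 2β = 314.7603°
tangent length = C·cosβ = 5.0000
L = (r1+r2)·wrap + 2·C·cosβ = 12·5.4936 + 2·5.0000 = 75.9232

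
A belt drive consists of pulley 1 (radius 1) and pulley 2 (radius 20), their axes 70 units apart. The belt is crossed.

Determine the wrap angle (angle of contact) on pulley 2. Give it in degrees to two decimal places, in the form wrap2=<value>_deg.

crossed belt: β = asin((r1+r2)/C) = asin(21/70) = 17.4576°
wrap1 = wrap2 = π + 2β = 214.9152°

wrap2=214.92_deg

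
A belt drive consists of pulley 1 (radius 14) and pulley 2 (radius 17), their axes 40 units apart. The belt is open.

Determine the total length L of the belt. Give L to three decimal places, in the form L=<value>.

open belt: β = asin((r2−r1)/C) = asin(3/40) = 4.3012°
wrap1 = π − 2β = 171.3976°
wrap2 = π + 2β = 188.6024°
tangent length = C·cosβ = 39.8873
L = r1·wrap1 + r2·wrap2 + 2·C·cosβ = 14·2.9915 + 17·3.2917 + 2·39.8873 = 177.6145

L=177.614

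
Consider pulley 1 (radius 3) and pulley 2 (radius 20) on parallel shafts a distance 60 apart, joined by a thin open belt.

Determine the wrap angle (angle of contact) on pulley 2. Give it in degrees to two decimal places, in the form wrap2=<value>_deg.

open belt: β = asin((r2−r1)/C) = asin(17/60) = 16.4592°
wrap1 = π − 2β = 147.0815°
wrap2 = π + 2β = 212.9185°

wrap2=212.92_deg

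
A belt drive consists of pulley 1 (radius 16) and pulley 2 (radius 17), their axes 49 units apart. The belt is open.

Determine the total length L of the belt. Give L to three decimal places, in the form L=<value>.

L=201.693

open belt: β = asin((r2−r1)/C) = asin(1/49) = 1.1694°
wrap1 = π − 2β = 177.6612°
wrap2 = π + 2β = 182.3388°
tangent length = C·cosβ = 48.9898
L = r1·wrap1 + r2·wrap2 + 2·C·cosβ = 16·3.1008 + 17·3.1824 + 2·48.9898 = 201.6930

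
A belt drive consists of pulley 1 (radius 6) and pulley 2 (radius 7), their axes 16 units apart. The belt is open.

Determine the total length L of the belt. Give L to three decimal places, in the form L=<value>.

L=72.903

open belt: β = asin((r2−r1)/C) = asin(1/16) = 3.5833°
wrap1 = π − 2β = 172.8334°
wrap2 = π + 2β = 187.1666°
tangent length = C·cosβ = 15.9687
L = r1·wrap1 + r2·wrap2 + 2·C·cosβ = 6·3.0165 + 7·3.2667 + 2·15.9687 = 72.9032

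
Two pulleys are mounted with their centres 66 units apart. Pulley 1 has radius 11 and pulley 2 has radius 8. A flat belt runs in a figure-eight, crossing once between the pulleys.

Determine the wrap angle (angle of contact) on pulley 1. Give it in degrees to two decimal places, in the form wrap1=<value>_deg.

crossed belt: β = asin((r1+r2)/C) = asin(19/66) = 16.7310°
wrap1 = wrap2 = π + 2β = 213.4620°

wrap1=213.46_deg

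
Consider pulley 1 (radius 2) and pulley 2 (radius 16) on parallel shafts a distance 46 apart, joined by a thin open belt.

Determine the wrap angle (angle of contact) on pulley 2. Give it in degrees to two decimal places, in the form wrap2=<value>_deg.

open belt: β = asin((r2−r1)/C) = asin(14/46) = 17.7189°
wrap1 = π − 2β = 144.5621°
wrap2 = π + 2β = 215.4379°

wrap2=215.44_deg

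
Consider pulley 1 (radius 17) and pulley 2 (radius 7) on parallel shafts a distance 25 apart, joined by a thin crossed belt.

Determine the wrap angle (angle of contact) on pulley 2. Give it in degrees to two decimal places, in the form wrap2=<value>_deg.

crossed belt: β = asin((r1+r2)/C) = asin(24/25) = 73.7398°
wrap1 = wrap2 = π + 2β = 327.4796°

wrap2=327.48_deg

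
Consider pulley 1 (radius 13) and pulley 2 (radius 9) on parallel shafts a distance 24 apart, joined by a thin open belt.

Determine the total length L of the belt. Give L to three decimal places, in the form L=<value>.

L=117.783

open belt: β = asin((r2−r1)/C) = asin(-4/24) = -9.5941°
wrap1 = π − 2β = 199.1881°
wrap2 = π + 2β = 160.8119°
tangent length = C·cosβ = 23.6643
L = r1·wrap1 + r2·wrap2 + 2·C·cosβ = 13·3.4765 + 9·2.8067 + 2·23.6643 = 117.7833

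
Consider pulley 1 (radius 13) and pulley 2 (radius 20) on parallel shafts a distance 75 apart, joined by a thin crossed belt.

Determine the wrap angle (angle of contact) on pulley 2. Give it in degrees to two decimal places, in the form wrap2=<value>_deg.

crossed belt: β = asin((r1+r2)/C) = asin(33/75) = 26.1039°
wrap1 = wrap2 = π + 2β = 232.2078°

wrap2=232.21_deg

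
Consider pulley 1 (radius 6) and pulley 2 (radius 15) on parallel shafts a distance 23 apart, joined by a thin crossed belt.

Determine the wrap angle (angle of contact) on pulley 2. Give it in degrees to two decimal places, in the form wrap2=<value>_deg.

crossed belt: β = asin((r1+r2)/C) = asin(21/23) = 65.9294°
wrap1 = wrap2 = π + 2β = 311.8588°

wrap2=311.86_deg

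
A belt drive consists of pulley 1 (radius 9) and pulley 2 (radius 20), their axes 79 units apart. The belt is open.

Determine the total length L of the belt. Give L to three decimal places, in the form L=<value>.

L=250.640

open belt: β = asin((r2−r1)/C) = asin(11/79) = 8.0039°
wrap1 = π − 2β = 163.9922°
wrap2 = π + 2β = 196.0078°
tangent length = C·cosβ = 78.2304
L = r1·wrap1 + r2·wrap2 + 2·C·cosβ = 9·2.8622 + 20·3.4210 + 2·78.2304 = 250.6403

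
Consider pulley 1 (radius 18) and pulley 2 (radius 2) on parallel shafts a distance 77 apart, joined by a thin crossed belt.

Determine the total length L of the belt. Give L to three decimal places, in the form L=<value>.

L=222.056

crossed belt: β = asin((r1+r2)/C) = asin(20/77) = 15.0547°
wrap1 = wrap2 = π + 2β = 210.1093°
tangent length = C·cosβ = 74.3572
L = (r1+r2)·wrap + 2·C·cosβ = 20·3.6671 + 2·74.3572 = 222.0565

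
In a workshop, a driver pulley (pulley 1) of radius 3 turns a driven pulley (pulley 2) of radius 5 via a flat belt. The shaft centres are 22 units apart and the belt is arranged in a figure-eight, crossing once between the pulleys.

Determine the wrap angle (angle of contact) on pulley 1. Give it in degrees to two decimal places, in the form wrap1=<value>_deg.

crossed belt: β = asin((r1+r2)/C) = asin(8/22) = 21.3237°
wrap1 = wrap2 = π + 2β = 222.6474°

wrap1=222.65_deg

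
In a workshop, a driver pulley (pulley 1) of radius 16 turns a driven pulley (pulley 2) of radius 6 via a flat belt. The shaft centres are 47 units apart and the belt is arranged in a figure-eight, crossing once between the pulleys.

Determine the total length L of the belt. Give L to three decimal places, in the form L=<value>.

crossed belt: β = asin((r1+r2)/C) = asin(22/47) = 27.9101°
wrap1 = wrap2 = π + 2β = 235.8201°
tangent length = C·cosβ = 41.5331
L = (r1+r2)·wrap + 2·C·cosβ = 22·4.1158 + 2·41.5331 = 173.6147

L=173.615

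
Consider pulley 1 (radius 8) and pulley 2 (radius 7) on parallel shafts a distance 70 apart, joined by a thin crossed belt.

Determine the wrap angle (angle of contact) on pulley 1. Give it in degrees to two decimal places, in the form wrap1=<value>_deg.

crossed belt: β = asin((r1+r2)/C) = asin(15/70) = 12.3736°
wrap1 = wrap2 = π + 2β = 204.7473°

wrap1=204.75_deg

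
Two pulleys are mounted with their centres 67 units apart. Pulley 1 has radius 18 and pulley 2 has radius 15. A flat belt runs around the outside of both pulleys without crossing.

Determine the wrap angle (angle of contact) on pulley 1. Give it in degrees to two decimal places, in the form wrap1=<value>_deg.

open belt: β = asin((r2−r1)/C) = asin(-3/67) = -2.5663°
wrap1 = π − 2β = 185.1327°
wrap2 = π + 2β = 174.8673°

wrap1=185.13_deg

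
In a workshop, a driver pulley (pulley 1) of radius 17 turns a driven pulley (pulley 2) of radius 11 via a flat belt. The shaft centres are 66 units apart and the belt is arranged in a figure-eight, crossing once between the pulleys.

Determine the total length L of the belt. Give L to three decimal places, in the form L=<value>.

crossed belt: β = asin((r1+r2)/C) = asin(28/66) = 25.1027°
wrap1 = wrap2 = π + 2β = 230.2054°
tangent length = C·cosβ = 59.7662
L = (r1+r2)·wrap + 2·C·cosβ = 28·4.0178 + 2·59.7662 = 232.0320

L=232.032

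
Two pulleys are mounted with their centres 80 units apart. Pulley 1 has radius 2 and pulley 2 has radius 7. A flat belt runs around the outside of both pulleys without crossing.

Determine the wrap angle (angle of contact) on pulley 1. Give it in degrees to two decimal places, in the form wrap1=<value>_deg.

open belt: β = asin((r2−r1)/C) = asin(5/80) = 3.5833°
wrap1 = π − 2β = 172.8334°
wrap2 = π + 2β = 187.1666°

wrap1=172.83_deg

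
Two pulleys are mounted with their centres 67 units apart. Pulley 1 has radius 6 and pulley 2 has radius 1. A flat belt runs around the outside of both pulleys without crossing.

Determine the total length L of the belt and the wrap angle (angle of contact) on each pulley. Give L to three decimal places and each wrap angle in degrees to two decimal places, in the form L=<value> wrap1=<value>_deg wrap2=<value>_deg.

open belt: β = asin((r2−r1)/C) = asin(-5/67) = -4.2798°
wrap1 = π − 2β = 188.5596°
wrap2 = π + 2β = 171.4404°
tangent length = C·cosβ = 66.8132
L = r1·wrap1 + r2·wrap2 + 2·C·cosβ = 6·3.2910 + 1·2.9922 + 2·66.8132 = 156.3645

L=156.364 wrap1=188.56_deg wrap2=171.44_deg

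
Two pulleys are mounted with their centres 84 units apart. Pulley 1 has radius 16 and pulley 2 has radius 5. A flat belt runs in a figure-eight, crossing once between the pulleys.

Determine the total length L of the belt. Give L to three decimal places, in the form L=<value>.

crossed belt: β = asin((r1+r2)/C) = asin(21/84) = 14.4775°
wrap1 = wrap2 = π + 2β = 208.9550°
tangent length = C·cosβ = 81.3327
L = (r1+r2)·wrap + 2·C·cosβ = 21·3.6470 + 2·81.3327 = 239.2513

L=239.251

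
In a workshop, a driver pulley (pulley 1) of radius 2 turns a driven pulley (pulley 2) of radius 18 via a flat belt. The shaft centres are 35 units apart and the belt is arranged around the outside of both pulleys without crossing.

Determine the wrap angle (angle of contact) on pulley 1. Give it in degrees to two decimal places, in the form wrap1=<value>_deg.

open belt: β = asin((r2−r1)/C) = asin(16/35) = 27.2029°
wrap1 = π − 2β = 125.5942°
wrap2 = π + 2β = 234.4058°

wrap1=125.59_deg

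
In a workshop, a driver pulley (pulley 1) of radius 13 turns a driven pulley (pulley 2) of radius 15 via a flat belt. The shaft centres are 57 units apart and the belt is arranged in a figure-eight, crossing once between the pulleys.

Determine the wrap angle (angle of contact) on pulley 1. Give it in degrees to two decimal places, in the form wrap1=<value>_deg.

crossed belt: β = asin((r1+r2)/C) = asin(28/57) = 29.4213°
wrap1 = wrap2 = π + 2β = 238.8427°

wrap1=238.84_deg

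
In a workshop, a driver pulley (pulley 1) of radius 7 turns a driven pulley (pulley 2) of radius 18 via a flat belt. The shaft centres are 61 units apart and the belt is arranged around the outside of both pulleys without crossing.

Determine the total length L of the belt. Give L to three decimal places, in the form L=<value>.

open belt: β = asin((r2−r1)/C) = asin(11/61) = 10.3889°
wrap1 = π − 2β = 159.2223°
wrap2 = π + 2β = 200.7777°
tangent length = C·cosβ = 60.0000
L = r1·wrap1 + r2·wrap2 + 2·C·cosβ = 7·2.7790 + 18·3.5042 + 2·60.0000 = 202.5289

L=202.529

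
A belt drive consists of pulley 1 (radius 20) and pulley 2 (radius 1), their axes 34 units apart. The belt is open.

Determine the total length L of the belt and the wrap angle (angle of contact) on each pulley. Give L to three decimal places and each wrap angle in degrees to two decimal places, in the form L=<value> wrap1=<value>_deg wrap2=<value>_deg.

open belt: β = asin((r2−r1)/C) = asin(-19/34) = -33.9745°
wrap1 = π − 2β = 247.9490°
wrap2 = π + 2β = 112.0510°
tangent length = C·cosβ = 28.1957
L = r1·wrap1 + r2·wrap2 + 2·C·cosβ = 20·4.3275 + 1·1.9557 + 2·28.1957 = 144.8977

L=144.898 wrap1=247.95_deg wrap2=112.05_deg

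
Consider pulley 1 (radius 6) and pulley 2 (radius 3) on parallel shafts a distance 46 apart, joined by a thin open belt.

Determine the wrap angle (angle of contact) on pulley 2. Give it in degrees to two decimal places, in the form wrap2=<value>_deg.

wrap2=172.52_deg

open belt: β = asin((r2−r1)/C) = asin(-3/46) = -3.7393°
wrap1 = π − 2β = 187.4787°
wrap2 = π + 2β = 172.5213°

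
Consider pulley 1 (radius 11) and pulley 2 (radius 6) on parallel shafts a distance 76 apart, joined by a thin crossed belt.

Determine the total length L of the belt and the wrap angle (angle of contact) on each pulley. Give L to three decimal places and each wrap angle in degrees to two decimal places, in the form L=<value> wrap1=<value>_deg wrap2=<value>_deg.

crossed belt: β = asin((r1+r2)/C) = asin(17/76) = 12.9255°
wrap1 = wrap2 = π + 2β = 205.8510°
tangent length = C·cosβ = 74.0743
L = (r1+r2)·wrap + 2·C·cosβ = 17·3.5928 + 2·74.0743 = 209.2258

L=209.226 wrap1=205.85_deg wrap2=205.85_deg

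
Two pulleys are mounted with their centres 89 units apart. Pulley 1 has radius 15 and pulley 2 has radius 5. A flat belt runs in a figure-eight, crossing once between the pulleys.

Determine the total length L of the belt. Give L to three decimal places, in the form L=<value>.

crossed belt: β = asin((r1+r2)/C) = asin(20/89) = 12.9864°
wrap1 = wrap2 = π + 2β = 205.9727°
tangent length = C·cosβ = 86.7237
L = (r1+r2)·wrap + 2·C·cosβ = 20·3.5949 + 2·86.7237 = 245.3454

L=245.345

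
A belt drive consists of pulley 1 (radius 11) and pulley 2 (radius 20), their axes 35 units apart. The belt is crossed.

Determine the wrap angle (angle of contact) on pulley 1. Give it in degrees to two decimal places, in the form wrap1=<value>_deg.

wrap1=304.68_deg

crossed belt: β = asin((r1+r2)/C) = asin(31/35) = 62.3396°
wrap1 = wrap2 = π + 2β = 304.6791°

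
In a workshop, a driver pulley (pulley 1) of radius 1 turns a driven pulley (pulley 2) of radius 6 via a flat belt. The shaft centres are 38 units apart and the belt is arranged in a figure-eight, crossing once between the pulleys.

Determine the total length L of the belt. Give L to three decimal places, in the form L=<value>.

L=99.284

crossed belt: β = asin((r1+r2)/C) = asin(7/38) = 10.6151°
wrap1 = wrap2 = π + 2β = 201.2302°
tangent length = C·cosβ = 37.3497
L = (r1+r2)·wrap + 2·C·cosβ = 7·3.5121 + 2·37.3497 = 99.2843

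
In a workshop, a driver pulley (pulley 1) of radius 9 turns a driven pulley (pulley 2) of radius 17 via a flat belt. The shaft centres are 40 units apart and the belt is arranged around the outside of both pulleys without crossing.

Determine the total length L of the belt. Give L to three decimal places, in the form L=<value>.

L=163.287

open belt: β = asin((r2−r1)/C) = asin(8/40) = 11.5370°
wrap1 = π − 2β = 156.9261°
wrap2 = π + 2β = 203.0739°
tangent length = C·cosβ = 39.1918
L = r1·wrap1 + r2·wrap2 + 2·C·cosβ = 9·2.7389 + 17·3.5443 + 2·39.1918 = 163.2868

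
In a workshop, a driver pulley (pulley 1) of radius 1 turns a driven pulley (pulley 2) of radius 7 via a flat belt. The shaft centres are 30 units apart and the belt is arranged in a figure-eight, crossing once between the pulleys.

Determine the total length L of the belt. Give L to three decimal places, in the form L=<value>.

crossed belt: β = asin((r1+r2)/C) = asin(8/30) = 15.4660°
wrap1 = wrap2 = π + 2β = 210.9320°
tangent length = C·cosβ = 28.9137
L = (r1+r2)·wrap + 2·C·cosβ = 8·3.6815 + 2·28.9137 = 87.2790

L=87.279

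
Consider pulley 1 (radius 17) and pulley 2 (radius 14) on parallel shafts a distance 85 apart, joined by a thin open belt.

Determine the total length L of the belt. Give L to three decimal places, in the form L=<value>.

L=267.495

open belt: β = asin((r2−r1)/C) = asin(-3/85) = -2.0226°
wrap1 = π − 2β = 184.0452°
wrap2 = π + 2β = 175.9548°
tangent length = C·cosβ = 84.9470
L = r1·wrap1 + r2·wrap2 + 2·C·cosβ = 17·3.2122 + 14·3.0710 + 2·84.9470 = 267.4953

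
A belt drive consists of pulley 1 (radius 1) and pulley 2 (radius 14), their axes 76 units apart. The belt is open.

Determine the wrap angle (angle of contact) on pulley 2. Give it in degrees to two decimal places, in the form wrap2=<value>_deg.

wrap2=199.70_deg

open belt: β = asin((r2−r1)/C) = asin(13/76) = 9.8490°
wrap1 = π − 2β = 160.3019°
wrap2 = π + 2β = 199.6981°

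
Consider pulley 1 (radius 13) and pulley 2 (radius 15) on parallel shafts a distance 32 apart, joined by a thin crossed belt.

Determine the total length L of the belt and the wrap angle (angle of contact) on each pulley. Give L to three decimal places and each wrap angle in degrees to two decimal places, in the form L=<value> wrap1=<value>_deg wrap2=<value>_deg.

crossed belt: β = asin((r1+r2)/C) = asin(28/32) = 61.0450°
wrap1 = wrap2 = π + 2β = 302.0900°
tangent length = C·cosβ = 15.4919
L = (r1+r2)·wrap + 2·C·cosβ = 28·5.2725 + 2·15.4919 = 178.6129

L=178.613 wrap1=302.09_deg wrap2=302.09_deg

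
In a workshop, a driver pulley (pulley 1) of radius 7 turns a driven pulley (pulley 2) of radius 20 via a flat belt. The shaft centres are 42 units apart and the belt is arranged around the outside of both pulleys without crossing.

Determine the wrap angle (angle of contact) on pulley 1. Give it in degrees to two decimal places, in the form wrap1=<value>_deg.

wrap1=143.94_deg

open belt: β = asin((r2−r1)/C) = asin(13/42) = 18.0305°
wrap1 = π − 2β = 143.9389°
wrap2 = π + 2β = 216.0611°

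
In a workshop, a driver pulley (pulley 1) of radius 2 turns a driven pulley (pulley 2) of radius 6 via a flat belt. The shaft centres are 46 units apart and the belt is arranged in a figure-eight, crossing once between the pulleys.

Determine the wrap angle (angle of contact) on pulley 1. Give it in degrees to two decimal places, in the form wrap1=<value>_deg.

crossed belt: β = asin((r1+r2)/C) = asin(8/46) = 10.0154°
wrap1 = wrap2 = π + 2β = 200.0308°

wrap1=200.03_deg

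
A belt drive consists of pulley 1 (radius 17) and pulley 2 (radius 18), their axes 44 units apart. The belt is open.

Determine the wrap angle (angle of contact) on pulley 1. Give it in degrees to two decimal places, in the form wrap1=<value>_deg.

open belt: β = asin((r2−r1)/C) = asin(1/44) = 1.3023°
wrap1 = π − 2β = 177.3954°
wrap2 = π + 2β = 182.6046°

wrap1=177.40_deg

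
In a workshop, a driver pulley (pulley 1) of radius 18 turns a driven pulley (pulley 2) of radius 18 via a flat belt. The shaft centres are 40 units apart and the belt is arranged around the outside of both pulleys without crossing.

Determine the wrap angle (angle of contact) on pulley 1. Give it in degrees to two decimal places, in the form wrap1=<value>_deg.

wrap1=180.00_deg

open belt: β = asin((r2−r1)/C) = asin(0/40) = 0.0000°
wrap1 = π − 2β = 180.0000°
wrap2 = π + 2β = 180.0000°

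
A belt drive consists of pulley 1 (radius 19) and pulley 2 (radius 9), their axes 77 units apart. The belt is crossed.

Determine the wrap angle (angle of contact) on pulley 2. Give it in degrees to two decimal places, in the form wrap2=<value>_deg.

wrap2=222.65_deg

crossed belt: β = asin((r1+r2)/C) = asin(28/77) = 21.3237°
wrap1 = wrap2 = π + 2β = 222.6474°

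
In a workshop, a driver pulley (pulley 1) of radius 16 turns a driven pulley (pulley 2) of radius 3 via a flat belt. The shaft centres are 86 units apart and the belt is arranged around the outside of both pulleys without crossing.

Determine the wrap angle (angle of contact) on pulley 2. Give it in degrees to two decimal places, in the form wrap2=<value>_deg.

wrap2=162.61_deg

open belt: β = asin((r2−r1)/C) = asin(-13/86) = -8.6943°
wrap1 = π − 2β = 197.3886°
wrap2 = π + 2β = 162.6114°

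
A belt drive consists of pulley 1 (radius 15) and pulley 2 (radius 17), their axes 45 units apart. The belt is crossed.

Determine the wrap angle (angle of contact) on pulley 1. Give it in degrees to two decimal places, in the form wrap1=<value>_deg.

wrap1=270.65_deg

crossed belt: β = asin((r1+r2)/C) = asin(32/45) = 45.3254°
wrap1 = wrap2 = π + 2β = 270.6508°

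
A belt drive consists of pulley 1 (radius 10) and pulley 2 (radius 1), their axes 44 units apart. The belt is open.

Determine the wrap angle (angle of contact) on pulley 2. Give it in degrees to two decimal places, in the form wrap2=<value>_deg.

open belt: β = asin((r2−r1)/C) = asin(-9/44) = -11.8029°
wrap1 = π − 2β = 203.6058°
wrap2 = π + 2β = 156.3942°

wrap2=156.39_deg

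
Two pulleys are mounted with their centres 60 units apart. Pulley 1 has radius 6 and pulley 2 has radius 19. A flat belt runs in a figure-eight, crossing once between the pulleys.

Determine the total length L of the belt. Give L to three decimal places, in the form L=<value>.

crossed belt: β = asin((r1+r2)/C) = asin(25/60) = 24.6243°
wrap1 = wrap2 = π + 2β = 229.2486°
tangent length = C·cosβ = 54.5436
L = (r1+r2)·wrap + 2·C·cosβ = 25·4.0011 + 2·54.5436 = 209.1157

L=209.116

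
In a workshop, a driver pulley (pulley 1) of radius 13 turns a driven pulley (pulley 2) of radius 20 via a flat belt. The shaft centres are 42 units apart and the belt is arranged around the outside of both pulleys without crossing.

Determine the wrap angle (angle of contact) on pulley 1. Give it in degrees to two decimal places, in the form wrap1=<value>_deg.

open belt: β = asin((r2−r1)/C) = asin(7/42) = 9.5941°
wrap1 = π − 2β = 160.8119°
wrap2 = π + 2β = 199.1881°

wrap1=160.81_deg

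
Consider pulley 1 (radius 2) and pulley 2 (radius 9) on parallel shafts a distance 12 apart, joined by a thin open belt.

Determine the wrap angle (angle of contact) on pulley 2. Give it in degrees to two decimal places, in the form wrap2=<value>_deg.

wrap2=251.37_deg

open belt: β = asin((r2−r1)/C) = asin(7/12) = 35.6853°
wrap1 = π − 2β = 108.6293°
wrap2 = π + 2β = 251.3707°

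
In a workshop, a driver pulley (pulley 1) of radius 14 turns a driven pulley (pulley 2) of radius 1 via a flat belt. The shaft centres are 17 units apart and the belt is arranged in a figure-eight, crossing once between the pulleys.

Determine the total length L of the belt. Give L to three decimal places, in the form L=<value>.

crossed belt: β = asin((r1+r2)/C) = asin(15/17) = 61.9275°
wrap1 = wrap2 = π + 2β = 303.8550°
tangent length = C·cosβ = 8.0000
L = (r1+r2)·wrap + 2·C·cosβ = 15·5.3033 + 2·8.0000 = 95.5491

L=95.549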